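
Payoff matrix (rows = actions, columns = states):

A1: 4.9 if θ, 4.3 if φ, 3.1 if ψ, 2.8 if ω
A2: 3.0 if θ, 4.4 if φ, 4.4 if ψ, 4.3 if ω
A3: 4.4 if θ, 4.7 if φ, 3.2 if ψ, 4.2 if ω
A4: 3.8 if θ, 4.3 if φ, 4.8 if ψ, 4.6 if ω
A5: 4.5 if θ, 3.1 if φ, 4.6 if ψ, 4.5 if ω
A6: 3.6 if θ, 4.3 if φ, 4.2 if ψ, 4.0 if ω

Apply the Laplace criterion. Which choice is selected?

A4

Row averages: A1=3.775, A2=4.025, A3=4.125, A4=4.375, A5=4.175, A6=4.025
Highest average = 4.375 → A4.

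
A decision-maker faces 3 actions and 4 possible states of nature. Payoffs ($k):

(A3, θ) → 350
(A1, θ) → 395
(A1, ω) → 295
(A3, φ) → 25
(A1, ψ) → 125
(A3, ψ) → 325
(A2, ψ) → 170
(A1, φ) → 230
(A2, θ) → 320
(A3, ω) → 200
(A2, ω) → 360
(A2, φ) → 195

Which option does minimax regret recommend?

Column bests: θ=395, φ=230, ψ=325, ω=360.
A1 regrets: 0, 0, 200, 65 → max 200
A2 regrets: 75, 35, 155, 0 → max 155
A3 regrets: 45, 205, 0, 160 → max 205
Smallest max regret = 155 → A2.

A2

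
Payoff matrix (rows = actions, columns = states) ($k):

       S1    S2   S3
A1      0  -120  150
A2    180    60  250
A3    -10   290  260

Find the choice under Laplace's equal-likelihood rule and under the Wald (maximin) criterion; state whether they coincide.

Row averages: A1=10, A2=490/3, A3=180
Highest average = 180 → A3.
Row minima: A1=-120, A2=60, A3=-10
Best worst-case = 60 → A2.

laplace → A3; maximin → A2 (disagree)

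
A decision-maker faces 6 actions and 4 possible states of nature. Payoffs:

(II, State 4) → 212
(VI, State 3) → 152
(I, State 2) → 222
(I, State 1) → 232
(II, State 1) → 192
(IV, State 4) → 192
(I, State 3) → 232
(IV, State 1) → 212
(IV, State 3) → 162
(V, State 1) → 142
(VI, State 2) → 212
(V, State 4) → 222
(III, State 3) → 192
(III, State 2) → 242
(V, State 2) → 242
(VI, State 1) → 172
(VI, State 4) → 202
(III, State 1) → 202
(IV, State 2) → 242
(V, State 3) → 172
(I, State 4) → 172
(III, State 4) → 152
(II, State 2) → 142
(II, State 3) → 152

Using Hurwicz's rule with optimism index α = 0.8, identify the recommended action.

I: 0.8·232 + 0.2·172 = 220
II: 0.8·212 + 0.2·142 = 198
III: 0.8·242 + 0.2·152 = 224
IV: 0.8·242 + 0.2·162 = 226
V: 0.8·242 + 0.2·142 = 222
VI: 0.8·212 + 0.2·152 = 200
Highest Hurwicz score = 226 → IV.

IV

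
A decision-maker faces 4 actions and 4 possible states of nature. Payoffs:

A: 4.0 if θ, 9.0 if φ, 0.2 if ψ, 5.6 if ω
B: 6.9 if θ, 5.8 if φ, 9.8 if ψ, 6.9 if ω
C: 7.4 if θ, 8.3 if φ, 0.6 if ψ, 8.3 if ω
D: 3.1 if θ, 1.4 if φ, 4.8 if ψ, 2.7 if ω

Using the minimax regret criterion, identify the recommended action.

B

Column bests: θ=7.4, φ=9.0, ψ=9.8, ω=8.3.
A regrets: 3.4, 0.0, 9.6, 2.7 → max 9.6
B regrets: 0.5, 3.2, 0.0, 1.4 → max 3.2
C regrets: 0.0, 0.7, 9.2, 0.0 → max 9.2
D regrets: 4.3, 7.6, 5.0, 5.6 → max 7.6
Smallest max regret = 3.2 → B.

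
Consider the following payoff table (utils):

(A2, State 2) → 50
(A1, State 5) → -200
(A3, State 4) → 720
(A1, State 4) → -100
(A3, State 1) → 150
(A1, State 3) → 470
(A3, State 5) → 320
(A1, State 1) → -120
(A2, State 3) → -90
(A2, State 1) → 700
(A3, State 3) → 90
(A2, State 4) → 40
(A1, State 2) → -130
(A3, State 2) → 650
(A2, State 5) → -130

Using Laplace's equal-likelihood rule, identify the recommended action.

Row averages: A1=-16, A2=114, A3=386
Highest average = 386 → A3.

A3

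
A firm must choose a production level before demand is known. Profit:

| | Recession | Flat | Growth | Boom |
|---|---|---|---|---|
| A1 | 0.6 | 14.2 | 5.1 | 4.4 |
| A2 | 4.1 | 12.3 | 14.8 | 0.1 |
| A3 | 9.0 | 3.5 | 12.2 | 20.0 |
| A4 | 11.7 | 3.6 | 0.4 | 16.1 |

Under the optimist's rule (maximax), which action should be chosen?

Row maxima: A1=14.2, A2=14.8, A3=20.0, A4=16.1
Best best-case = 20.0 → A3.

A3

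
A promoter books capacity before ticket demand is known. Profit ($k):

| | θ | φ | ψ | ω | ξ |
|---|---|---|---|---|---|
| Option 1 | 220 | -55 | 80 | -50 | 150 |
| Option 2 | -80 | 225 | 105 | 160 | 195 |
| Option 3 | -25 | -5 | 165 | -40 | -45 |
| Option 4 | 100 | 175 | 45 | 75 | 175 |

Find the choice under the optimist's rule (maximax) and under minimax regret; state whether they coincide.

maximax → Option 2; minimax regret → Option 4 (disagree)

Row maxima: Option 1=220, Option 2=225, Option 3=165, Option 4=175
Best best-case = 225 → Option 2.
Column bests: θ=220, φ=225, ψ=165, ω=160, ξ=195.
Option 1 regrets: 0, 280, 85, 210, 45 → max 280
Option 2 regrets: 300, 0, 60, 0, 0 → max 300
Option 3 regrets: 245, 230, 0, 200, 240 → max 245
Option 4 regrets: 120, 50, 120, 85, 20 → max 120
Smallest max regret = 120 → Option 4.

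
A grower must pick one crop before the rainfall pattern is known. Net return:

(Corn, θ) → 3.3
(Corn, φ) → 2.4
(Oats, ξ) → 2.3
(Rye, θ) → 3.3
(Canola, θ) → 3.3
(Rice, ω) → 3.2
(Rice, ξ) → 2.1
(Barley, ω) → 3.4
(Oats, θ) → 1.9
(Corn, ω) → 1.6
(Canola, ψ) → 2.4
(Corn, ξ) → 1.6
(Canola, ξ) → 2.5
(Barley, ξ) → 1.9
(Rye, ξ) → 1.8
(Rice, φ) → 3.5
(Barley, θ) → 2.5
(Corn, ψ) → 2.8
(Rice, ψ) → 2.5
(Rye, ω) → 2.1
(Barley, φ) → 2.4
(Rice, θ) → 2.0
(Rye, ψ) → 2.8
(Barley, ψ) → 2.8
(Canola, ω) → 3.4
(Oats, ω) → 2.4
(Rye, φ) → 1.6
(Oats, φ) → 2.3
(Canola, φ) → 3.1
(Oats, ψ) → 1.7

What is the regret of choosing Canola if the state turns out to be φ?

0.4

Best payoff under φ is 3.5.
Regret = 3.5 − 3.1 = 0.4.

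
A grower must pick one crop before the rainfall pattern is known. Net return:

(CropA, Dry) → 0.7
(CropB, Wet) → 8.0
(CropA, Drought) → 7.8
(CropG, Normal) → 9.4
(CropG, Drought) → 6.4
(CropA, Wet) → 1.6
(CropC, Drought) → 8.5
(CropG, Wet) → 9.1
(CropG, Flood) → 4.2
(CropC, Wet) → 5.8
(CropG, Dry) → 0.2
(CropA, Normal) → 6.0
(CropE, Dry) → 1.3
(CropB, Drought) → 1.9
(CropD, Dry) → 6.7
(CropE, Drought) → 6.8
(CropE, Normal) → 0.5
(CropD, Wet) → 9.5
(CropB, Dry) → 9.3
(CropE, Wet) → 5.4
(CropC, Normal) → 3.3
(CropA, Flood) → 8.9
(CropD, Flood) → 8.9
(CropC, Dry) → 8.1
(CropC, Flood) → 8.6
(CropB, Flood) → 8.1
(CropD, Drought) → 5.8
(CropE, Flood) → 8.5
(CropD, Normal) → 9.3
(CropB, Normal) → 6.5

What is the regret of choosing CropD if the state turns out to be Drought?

2.7

Best payoff under Drought is 8.5.
Regret = 8.5 − 5.8 = 2.7.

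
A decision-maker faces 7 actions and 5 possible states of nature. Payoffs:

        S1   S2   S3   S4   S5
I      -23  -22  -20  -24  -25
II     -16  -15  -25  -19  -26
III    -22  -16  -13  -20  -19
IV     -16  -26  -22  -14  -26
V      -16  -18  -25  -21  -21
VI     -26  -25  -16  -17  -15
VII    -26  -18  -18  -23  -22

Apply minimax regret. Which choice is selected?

III

Column bests: S1=-16, S2=-15, S3=-13, S4=-14, S5=-15.
I regrets: 7, 7, 7, 10, 10 → max 10
II regrets: 0, 0, 12, 5, 11 → max 12
III regrets: 6, 1, 0, 6, 4 → max 6
IV regrets: 0, 11, 9, 0, 11 → max 11
V regrets: 0, 3, 12, 7, 6 → max 12
VI regrets: 10, 10, 3, 3, 0 → max 10
VII regrets: 10, 3, 5, 9, 7 → max 10
Smallest max regret = 6 → III.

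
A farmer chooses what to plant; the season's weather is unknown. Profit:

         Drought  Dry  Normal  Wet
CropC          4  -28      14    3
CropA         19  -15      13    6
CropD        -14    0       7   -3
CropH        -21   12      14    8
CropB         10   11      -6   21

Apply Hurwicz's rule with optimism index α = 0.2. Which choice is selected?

CropC: 0.2·14 + 0.8·(-28) = -19.6
CropA: 0.2·19 + 0.8·(-15) = -8.2
CropD: 0.2·7 + 0.8·(-14) = -9.8
CropH: 0.2·14 + 0.8·(-21) = -14
CropB: 0.2·21 + 0.8·(-6) = -0.6
Highest Hurwicz score = -0.6 → CropB.

CropB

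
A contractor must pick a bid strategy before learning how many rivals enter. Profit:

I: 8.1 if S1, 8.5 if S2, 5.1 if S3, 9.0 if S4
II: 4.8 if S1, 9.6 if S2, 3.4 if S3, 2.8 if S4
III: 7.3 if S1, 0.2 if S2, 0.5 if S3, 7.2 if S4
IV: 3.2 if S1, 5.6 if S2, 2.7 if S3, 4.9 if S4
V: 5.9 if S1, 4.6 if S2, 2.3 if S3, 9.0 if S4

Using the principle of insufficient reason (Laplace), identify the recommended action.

Row averages: I=7.675, II=5.15, III=3.8, IV=4.1, V=5.45
Highest average = 7.675 → I.

I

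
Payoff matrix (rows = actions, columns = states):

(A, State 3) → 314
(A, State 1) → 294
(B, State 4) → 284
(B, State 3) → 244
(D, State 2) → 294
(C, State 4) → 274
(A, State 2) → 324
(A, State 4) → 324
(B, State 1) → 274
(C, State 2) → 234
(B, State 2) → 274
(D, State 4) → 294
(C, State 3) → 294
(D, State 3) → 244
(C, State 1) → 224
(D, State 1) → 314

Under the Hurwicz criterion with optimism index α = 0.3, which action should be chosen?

A: 0.3·324 + 0.7·294 = 303
B: 0.3·284 + 0.7·244 = 256
C: 0.3·294 + 0.7·224 = 245
D: 0.3·314 + 0.7·244 = 265
Highest Hurwicz score = 303 → A.

A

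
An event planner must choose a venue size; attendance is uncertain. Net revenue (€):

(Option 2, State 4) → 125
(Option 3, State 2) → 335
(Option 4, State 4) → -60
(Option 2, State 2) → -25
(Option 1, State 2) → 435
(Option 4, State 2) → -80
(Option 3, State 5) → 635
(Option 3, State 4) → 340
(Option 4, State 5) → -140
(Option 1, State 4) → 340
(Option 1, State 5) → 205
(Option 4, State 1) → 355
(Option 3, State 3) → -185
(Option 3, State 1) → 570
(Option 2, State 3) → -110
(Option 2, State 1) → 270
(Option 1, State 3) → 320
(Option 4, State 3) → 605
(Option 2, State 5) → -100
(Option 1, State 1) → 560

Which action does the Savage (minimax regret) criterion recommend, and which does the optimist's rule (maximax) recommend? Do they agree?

Column bests: State 1=570, State 2=435, State 3=605, State 4=340, State 5=635.
Option 1 regrets: 10, 0, 285, 0, 430 → max 430
Option 2 regrets: 300, 460, 715, 215, 735 → max 735
Option 3 regrets: 0, 100, 790, 0, 0 → max 790
Option 4 regrets: 215, 515, 0, 400, 775 → max 775
Smallest max regret = 430 → Option 1.
Row maxima: Option 1=560, Option 2=270, Option 3=635, Option 4=605
Best best-case = 635 → Option 3.

minimax regret → Option 1; maximax → Option 3 (disagree)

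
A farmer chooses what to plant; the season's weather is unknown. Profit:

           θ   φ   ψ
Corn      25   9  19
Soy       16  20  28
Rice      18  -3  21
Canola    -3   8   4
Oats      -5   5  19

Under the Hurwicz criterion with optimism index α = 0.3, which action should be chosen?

Soy

Corn: 0.3·25 + 0.7·9 = 13.8
Soy: 0.3·28 + 0.7·16 = 19.6
Rice: 0.3·21 + 0.7·(-3) = 4.2
Canola: 0.3·8 + 0.7·(-3) = 0.3
Oats: 0.3·19 + 0.7·(-5) = 2.2
Highest Hurwicz score = 19.6 → Soy.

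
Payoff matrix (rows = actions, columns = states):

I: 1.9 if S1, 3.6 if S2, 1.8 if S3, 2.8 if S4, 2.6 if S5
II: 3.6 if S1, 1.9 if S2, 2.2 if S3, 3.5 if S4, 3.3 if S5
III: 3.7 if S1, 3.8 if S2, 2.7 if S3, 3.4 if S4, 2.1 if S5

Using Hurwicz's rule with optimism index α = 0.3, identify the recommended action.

III

I: 0.3·3.6 + 0.7·1.8 = 2.34
II: 0.3·3.6 + 0.7·1.9 = 2.41
III: 0.3·3.8 + 0.7·2.1 = 2.61
Highest Hurwicz score = 2.61 → III.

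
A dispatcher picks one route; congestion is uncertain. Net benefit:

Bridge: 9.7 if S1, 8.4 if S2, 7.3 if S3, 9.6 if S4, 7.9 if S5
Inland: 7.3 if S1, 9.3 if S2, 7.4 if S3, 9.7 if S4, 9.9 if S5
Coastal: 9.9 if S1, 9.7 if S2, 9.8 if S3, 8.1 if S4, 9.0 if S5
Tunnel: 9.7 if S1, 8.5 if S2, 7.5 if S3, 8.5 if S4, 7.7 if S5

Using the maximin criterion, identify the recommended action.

Row minima: Bridge=7.3, Inland=7.3, Coastal=8.1, Tunnel=7.5
Best worst-case = 8.1 → Coastal.

Coastal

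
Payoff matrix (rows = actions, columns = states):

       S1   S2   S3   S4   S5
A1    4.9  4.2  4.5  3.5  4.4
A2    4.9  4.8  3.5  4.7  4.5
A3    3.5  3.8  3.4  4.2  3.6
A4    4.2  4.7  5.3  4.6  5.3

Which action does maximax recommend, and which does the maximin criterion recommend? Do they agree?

maximax → A4; maximin → A4 (agree)

Row maxima: A1=4.9, A2=4.9, A3=4.2, A4=5.3
Best best-case = 5.3 → A4.
Row minima: A1=3.5, A2=3.5, A3=3.4, A4=4.2
Best worst-case = 4.2 → A4.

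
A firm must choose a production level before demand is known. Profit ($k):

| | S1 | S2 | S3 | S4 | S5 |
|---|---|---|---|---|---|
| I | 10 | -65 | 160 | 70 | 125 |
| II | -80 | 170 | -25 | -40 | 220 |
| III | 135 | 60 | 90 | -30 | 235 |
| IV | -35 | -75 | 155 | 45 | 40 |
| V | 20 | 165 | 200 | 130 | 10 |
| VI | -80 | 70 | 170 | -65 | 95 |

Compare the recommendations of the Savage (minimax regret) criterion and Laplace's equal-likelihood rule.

minimax regret → III; laplace → V (disagree)

Column bests: S1=135, S2=170, S3=200, S4=130, S5=235.
I regrets: 125, 235, 40, 60, 110 → max 235
II regrets: 215, 0, 225, 170, 15 → max 225
III regrets: 0, 110, 110, 160, 0 → max 160
IV regrets: 170, 245, 45, 85, 195 → max 245
V regrets: 115, 5, 0, 0, 225 → max 225
VI regrets: 215, 100, 30, 195, 140 → max 215
Smallest max regret = 160 → III.
Row averages: I=60, II=49, III=98, IV=26, V=105, VI=38
Highest average = 105 → V.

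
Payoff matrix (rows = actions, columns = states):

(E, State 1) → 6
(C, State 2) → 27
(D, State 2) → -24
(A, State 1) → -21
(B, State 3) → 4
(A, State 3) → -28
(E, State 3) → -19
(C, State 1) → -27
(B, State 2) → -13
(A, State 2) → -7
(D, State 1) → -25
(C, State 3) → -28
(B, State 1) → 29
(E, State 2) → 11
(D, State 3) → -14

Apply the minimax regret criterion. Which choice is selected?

Column bests: State 1=29, State 2=27, State 3=4.
A regrets: 50, 34, 32 → max 50
B regrets: 0, 40, 0 → max 40
C regrets: 56, 0, 32 → max 56
D regrets: 54, 51, 18 → max 54
E regrets: 23, 16, 23 → max 23
Smallest max regret = 23 → E.

E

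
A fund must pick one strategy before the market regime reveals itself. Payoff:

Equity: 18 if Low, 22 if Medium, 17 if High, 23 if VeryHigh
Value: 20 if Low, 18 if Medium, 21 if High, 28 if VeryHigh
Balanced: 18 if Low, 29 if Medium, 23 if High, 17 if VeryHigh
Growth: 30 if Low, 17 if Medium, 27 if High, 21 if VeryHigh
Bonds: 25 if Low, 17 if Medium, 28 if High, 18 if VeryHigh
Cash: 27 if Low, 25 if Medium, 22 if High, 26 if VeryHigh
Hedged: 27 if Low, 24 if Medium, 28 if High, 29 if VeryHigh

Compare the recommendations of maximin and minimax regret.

Row minima: Equity=17, Value=18, Balanced=17, Growth=17, Bonds=17, Cash=22, Hedged=24
Best worst-case = 24 → Hedged.
Column bests: Low=30, Medium=29, High=28, VeryHigh=29.
Equity regrets: 12, 7, 11, 6 → max 12
Value regrets: 10, 11, 7, 1 → max 11
Balanced regrets: 12, 0, 5, 12 → max 12
Growth regrets: 0, 12, 1, 8 → max 12
Bonds regrets: 5, 12, 0, 11 → max 12
Cash regrets: 3, 4, 6, 3 → max 6
Hedged regrets: 3, 5, 0, 0 → max 5
Smallest max regret = 5 → Hedged.

maximin → Hedged; minimax regret → Hedged (agree)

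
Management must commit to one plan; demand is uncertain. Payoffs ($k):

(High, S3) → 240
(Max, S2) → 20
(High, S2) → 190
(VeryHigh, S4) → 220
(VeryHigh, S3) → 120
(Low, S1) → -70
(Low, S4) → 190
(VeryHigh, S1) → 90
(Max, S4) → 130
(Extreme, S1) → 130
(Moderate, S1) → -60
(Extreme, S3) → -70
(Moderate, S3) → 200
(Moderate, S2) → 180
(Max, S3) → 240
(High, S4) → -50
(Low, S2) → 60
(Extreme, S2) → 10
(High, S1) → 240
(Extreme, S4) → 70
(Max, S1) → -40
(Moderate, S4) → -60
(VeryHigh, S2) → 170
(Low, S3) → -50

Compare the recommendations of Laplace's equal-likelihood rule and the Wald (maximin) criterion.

Row averages: Low=32.5, Moderate=65, High=155, VeryHigh=150, Extreme=35, Max=87.5
Highest average = 155 → High.
Row minima: Low=-70, Moderate=-60, High=-50, VeryHigh=90, Extreme=-70, Max=-40
Best worst-case = 90 → VeryHigh.

laplace → High; maximin → VeryHigh (disagree)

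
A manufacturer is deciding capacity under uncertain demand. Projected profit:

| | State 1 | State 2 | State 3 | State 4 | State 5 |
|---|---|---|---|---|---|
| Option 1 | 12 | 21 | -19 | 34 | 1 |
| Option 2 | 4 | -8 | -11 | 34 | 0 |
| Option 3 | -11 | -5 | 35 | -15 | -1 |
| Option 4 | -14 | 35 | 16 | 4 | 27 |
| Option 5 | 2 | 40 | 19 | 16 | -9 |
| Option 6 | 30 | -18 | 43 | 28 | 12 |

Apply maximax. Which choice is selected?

Row maxima: Option 1=34, Option 2=34, Option 3=35, Option 4=35, Option 5=40, Option 6=43
Best best-case = 43 → Option 6.

Option 6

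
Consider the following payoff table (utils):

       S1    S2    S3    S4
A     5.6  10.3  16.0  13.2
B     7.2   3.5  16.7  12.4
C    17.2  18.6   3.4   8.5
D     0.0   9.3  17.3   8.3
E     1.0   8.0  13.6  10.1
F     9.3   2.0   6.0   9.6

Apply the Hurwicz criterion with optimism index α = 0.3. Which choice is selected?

A

A: 0.3·16.0 + 0.7·5.6 = 8.72
B: 0.3·16.7 + 0.7·3.5 = 7.46
C: 0.3·18.6 + 0.7·3.4 = 7.96
D: 0.3·17.3 + 0.7·0.0 = 5.19
E: 0.3·13.6 + 0.7·1.0 = 4.78
F: 0.3·9.6 + 0.7·2.0 = 4.28
Highest Hurwicz score = 8.72 → A.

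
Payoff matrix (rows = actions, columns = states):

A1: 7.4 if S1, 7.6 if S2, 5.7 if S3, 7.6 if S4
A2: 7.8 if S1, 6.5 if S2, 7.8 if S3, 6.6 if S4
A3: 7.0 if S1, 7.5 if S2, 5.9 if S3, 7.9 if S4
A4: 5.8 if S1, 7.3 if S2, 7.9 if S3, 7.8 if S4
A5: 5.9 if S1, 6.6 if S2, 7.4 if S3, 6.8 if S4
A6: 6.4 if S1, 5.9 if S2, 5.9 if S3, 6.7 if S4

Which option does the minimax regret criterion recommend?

A2

Column bests: S1=7.8, S2=7.6, S3=7.9, S4=7.9.
A1 regrets: 0.4, 0.0, 2.2, 0.3 → max 2.2
A2 regrets: 0.0, 1.1, 0.1, 1.3 → max 1.3
A3 regrets: 0.8, 0.1, 2.0, 0.0 → max 2.0
A4 regrets: 2.0, 0.3, 0.0, 0.1 → max 2.0
A5 regrets: 1.9, 1.0, 0.5, 1.1 → max 1.9
A6 regrets: 1.4, 1.7, 2.0, 1.2 → max 2.0
Smallest max regret = 1.3 → A2.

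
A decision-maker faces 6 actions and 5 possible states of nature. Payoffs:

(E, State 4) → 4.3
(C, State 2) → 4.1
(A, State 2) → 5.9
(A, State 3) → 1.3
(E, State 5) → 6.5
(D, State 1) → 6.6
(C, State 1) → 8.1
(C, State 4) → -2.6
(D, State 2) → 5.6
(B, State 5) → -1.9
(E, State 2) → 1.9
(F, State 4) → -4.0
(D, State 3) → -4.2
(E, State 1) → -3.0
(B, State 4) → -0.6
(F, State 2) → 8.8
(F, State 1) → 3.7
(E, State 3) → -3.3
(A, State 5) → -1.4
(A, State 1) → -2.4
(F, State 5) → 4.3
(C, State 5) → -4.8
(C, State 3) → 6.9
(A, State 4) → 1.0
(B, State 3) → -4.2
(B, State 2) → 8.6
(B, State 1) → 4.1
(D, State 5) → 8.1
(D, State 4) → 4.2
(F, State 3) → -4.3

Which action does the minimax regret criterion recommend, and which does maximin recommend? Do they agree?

minimax regret → A; maximin → A (agree)

Column bests: State 1=8.1, State 2=8.8, State 3=6.9, State 4=4.3, State 5=8.1.
A regrets: 10.5, 2.9, 5.6, 3.3, 9.5 → max 10.5
B regrets: 4.0, 0.2, 11.1, 4.9, 10.0 → max 11.1
C regrets: 0.0, 4.7, 0.0, 6.9, 12.9 → max 12.9
D regrets: 1.5, 3.2, 11.1, 0.1, 0.0 → max 11.1
E regrets: 11.1, 6.9, 10.2, 0.0, 1.6 → max 11.1
F regrets: 4.4, 0.0, 11.2, 8.3, 3.8 → max 11.2
Smallest max regret = 10.5 → A.
Row minima: A=-2.4, B=-4.2, C=-4.8, D=-4.2, E=-3.3, F=-4.3
Best worst-case = -2.4 → A.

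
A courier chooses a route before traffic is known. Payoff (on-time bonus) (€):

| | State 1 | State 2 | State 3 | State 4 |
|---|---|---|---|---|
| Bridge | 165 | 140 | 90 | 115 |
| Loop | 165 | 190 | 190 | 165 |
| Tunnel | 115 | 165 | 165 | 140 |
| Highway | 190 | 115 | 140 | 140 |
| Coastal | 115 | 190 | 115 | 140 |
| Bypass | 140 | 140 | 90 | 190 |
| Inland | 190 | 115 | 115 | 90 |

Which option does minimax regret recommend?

Loop

Column bests: State 1=190, State 2=190, State 3=190, State 4=190.
Bridge regrets: 25, 50, 100, 75 → max 100
Loop regrets: 25, 0, 0, 25 → max 25
Tunnel regrets: 75, 25, 25, 50 → max 75
Highway regrets: 0, 75, 50, 50 → max 75
Coastal regrets: 75, 0, 75, 50 → max 75
Bypass regrets: 50, 50, 100, 0 → max 100
Inland regrets: 0, 75, 75, 100 → max 100
Smallest max regret = 25 → Loop.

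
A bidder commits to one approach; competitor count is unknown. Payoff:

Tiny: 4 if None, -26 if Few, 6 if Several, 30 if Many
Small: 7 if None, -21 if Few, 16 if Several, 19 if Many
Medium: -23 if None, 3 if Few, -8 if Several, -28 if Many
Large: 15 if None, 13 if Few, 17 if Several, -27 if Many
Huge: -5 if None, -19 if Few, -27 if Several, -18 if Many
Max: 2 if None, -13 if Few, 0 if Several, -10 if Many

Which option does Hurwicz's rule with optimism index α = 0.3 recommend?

Max

Tiny: 0.3·30 + 0.7·(-26) = -9.2
Small: 0.3·19 + 0.7·(-21) = -9
Medium: 0.3·3 + 0.7·(-28) = -18.7
Large: 0.3·17 + 0.7·(-27) = -13.8
Huge: 0.3·(-5) + 0.7·(-27) = -20.4
Max: 0.3·2 + 0.7·(-13) = -8.5
Highest Hurwicz score = -8.5 → Max.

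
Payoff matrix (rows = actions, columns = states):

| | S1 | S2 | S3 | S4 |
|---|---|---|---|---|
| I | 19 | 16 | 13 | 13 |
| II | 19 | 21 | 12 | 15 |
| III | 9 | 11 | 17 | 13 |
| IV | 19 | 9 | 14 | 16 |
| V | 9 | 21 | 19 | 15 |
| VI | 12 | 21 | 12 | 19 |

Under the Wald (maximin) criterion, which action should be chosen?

Row minima: I=13, II=12, III=9, IV=9, V=9, VI=12
Best worst-case = 13 → I.

I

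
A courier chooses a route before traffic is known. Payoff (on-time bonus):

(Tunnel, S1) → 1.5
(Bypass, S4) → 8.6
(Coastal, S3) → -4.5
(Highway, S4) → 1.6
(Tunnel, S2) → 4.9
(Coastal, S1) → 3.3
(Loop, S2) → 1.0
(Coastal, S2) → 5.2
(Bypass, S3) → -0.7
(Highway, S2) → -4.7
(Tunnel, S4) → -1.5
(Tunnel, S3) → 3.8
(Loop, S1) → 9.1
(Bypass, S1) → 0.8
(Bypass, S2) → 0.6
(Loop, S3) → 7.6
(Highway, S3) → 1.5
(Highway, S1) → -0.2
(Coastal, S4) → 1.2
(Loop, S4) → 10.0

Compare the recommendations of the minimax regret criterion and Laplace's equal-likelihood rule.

minimax regret → Loop; laplace → Loop (agree)

Column bests: S1=9.1, S2=5.2, S3=7.6, S4=10.0.
Bypass regrets: 8.3, 4.6, 8.3, 1.4 → max 8.3
Tunnel regrets: 7.6, 0.3, 3.8, 11.5 → max 11.5
Coastal regrets: 5.8, 0.0, 12.1, 8.8 → max 12.1
Highway regrets: 9.3, 9.9, 6.1, 8.4 → max 9.9
Loop regrets: 0.0, 4.2, 0.0, 0.0 → max 4.2
Smallest max regret = 4.2 → Loop.
Row averages: Bypass=2.325, Tunnel=2.175, Coastal=1.3, Highway=-0.45, Loop=6.925
Highest average = 6.925 → Loop.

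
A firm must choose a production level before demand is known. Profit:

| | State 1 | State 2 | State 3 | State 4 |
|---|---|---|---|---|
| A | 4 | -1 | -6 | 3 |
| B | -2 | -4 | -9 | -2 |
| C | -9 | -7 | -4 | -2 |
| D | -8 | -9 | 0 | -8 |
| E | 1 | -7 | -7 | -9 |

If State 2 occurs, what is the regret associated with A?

0

Best payoff under State 2 is -1.
Regret = -1 − (-1) = 0.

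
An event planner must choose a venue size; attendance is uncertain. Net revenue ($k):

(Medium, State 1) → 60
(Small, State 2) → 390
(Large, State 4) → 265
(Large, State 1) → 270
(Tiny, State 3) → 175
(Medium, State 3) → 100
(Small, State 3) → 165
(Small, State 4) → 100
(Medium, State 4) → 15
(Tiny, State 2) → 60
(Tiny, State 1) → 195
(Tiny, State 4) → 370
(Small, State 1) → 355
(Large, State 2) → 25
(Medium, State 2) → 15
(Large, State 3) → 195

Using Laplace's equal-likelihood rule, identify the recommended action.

Row averages: Tiny=200, Small=252.5, Medium=47.5, Large=188.75
Highest average = 252.5 → Small.

Small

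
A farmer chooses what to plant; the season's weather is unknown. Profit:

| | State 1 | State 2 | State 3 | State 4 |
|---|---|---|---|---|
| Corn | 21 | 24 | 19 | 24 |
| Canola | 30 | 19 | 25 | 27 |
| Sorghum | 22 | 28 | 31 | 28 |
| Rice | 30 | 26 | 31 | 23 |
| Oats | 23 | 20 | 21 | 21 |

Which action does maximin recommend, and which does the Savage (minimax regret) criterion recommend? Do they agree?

Row minima: Corn=19, Canola=19, Sorghum=22, Rice=23, Oats=20
Best worst-case = 23 → Rice.
Column bests: State 1=30, State 2=28, State 3=31, State 4=28.
Corn regrets: 9, 4, 12, 4 → max 12
Canola regrets: 0, 9, 6, 1 → max 9
Sorghum regrets: 8, 0, 0, 0 → max 8
Rice regrets: 0, 2, 0, 5 → max 5
Oats regrets: 7, 8, 10, 7 → max 10
Smallest max regret = 5 → Rice.

maximin → Rice; minimax regret → Rice (agree)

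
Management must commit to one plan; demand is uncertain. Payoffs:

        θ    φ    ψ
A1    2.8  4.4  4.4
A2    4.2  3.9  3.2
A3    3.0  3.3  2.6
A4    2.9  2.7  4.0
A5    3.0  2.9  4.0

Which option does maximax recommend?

Row maxima: A1=4.4, A2=4.2, A3=3.3, A4=4.0, A5=4.0
Best best-case = 4.4 → A1.

A1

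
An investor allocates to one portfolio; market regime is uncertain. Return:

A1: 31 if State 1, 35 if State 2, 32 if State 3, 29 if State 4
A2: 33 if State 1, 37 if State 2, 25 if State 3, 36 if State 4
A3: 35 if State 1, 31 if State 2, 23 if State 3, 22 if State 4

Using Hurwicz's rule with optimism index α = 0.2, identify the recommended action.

A1: 0.2·35 + 0.8·29 = 30.2
A2: 0.2·37 + 0.8·25 = 27.4
A3: 0.2·35 + 0.8·22 = 24.6
Highest Hurwicz score = 30.2 → A1.

A1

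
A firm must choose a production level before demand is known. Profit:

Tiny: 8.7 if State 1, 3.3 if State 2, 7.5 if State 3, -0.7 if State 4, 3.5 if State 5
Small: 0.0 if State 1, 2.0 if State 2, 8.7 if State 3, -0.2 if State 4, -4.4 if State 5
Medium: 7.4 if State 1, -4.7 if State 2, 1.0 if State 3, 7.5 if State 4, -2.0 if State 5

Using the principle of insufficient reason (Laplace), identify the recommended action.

Tiny

Row averages: Tiny=4.46, Small=1.22, Medium=1.84
Highest average = 4.46 → Tiny.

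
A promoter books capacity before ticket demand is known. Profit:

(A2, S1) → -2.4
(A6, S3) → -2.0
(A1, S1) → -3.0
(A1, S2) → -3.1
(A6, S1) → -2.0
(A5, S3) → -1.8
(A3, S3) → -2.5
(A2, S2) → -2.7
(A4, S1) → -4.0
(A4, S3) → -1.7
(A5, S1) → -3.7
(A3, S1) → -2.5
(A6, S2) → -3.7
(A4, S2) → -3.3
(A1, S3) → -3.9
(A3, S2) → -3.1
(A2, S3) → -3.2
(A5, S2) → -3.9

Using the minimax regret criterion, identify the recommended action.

A3

Column bests: S1=-2.0, S2=-2.7, S3=-1.7.
A1 regrets: 1.0, 0.4, 2.2 → max 2.2
A2 regrets: 0.4, 0.0, 1.5 → max 1.5
A3 regrets: 0.5, 0.4, 0.8 → max 0.8
A4 regrets: 2.0, 0.6, 0.0 → max 2.0
A5 regrets: 1.7, 1.2, 0.1 → max 1.7
A6 regrets: 0.0, 1.0, 0.3 → max 1.0
Smallest max regret = 0.8 → A3.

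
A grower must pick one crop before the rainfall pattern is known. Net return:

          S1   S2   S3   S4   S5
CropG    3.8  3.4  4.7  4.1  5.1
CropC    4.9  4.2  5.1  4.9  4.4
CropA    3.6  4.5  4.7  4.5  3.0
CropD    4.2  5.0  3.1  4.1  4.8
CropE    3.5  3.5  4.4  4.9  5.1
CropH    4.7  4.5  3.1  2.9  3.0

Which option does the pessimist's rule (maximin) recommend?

CropC

Row minima: CropG=3.4, CropC=4.2, CropA=3.0, CropD=3.1, CropE=3.5, CropH=2.9
Best worst-case = 4.2 → CropC.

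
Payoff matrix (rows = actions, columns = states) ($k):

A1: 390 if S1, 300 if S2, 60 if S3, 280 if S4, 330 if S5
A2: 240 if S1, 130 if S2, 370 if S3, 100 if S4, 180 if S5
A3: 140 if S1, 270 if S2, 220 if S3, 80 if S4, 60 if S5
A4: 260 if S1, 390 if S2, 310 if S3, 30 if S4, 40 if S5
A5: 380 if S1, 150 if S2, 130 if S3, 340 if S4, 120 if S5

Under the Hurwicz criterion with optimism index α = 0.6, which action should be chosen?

A5

A1: 0.6·390 + 0.4·60 = 258
A2: 0.6·370 + 0.4·100 = 262
A3: 0.6·270 + 0.4·60 = 186
A4: 0.6·390 + 0.4·30 = 246
A5: 0.6·380 + 0.4·120 = 276
Highest Hurwicz score = 276 → A5.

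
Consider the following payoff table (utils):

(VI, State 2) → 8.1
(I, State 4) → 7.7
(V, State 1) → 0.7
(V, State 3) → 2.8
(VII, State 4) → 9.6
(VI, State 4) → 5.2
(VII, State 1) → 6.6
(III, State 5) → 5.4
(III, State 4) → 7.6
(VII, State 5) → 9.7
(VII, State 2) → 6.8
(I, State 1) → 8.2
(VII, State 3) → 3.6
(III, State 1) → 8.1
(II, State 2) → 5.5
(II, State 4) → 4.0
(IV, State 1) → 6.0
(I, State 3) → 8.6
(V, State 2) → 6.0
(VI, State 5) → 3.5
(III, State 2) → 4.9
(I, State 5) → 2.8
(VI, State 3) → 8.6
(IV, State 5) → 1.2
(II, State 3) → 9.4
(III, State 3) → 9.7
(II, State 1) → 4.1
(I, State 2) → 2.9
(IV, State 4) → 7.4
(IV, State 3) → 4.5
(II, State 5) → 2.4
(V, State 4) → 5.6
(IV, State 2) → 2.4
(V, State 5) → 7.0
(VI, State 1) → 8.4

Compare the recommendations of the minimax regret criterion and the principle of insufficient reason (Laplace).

Column bests: State 1=8.4, State 2=8.1, State 3=9.7, State 4=9.6, State 5=9.7.
I regrets: 0.2, 5.2, 1.1, 1.9, 6.9 → max 6.9
II regrets: 4.3, 2.6, 0.3, 5.6, 7.3 → max 7.3
III regrets: 0.3, 3.2, 0.0, 2.0, 4.3 → max 4.3
IV regrets: 2.4, 5.7, 5.2, 2.2, 8.5 → max 8.5
V regrets: 7.7, 2.1, 6.9, 4.0, 2.7 → max 7.7
VI regrets: 0.0, 0.0, 1.1, 4.4, 6.2 → max 6.2
VII regrets: 1.8, 1.3, 6.1, 0.0, 0.0 → max 6.1
Smallest max regret = 4.3 → III.
Row averages: I=6.04, II=5.08, III=7.14, IV=4.3, V=4.42, VI=6.76, VII=7.26
Highest average = 7.26 → VII.

minimax regret → III; laplace → VII (disagree)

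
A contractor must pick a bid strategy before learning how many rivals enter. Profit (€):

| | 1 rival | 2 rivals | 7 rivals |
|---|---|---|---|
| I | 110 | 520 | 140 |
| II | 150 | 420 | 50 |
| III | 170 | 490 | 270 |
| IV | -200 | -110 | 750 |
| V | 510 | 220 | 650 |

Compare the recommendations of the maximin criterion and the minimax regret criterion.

Row minima: I=110, II=50, III=170, IV=-200, V=220
Best worst-case = 220 → V.
Column bests: 1 rival=510, 2 rivals=520, 7 rivals=750.
I regrets: 400, 0, 610 → max 610
II regrets: 360, 100, 700 → max 700
III regrets: 340, 30, 480 → max 480
IV regrets: 710, 630, 0 → max 710
V regrets: 0, 300, 100 → max 300
Smallest max regret = 300 → V.

maximin → V; minimax regret → V (agree)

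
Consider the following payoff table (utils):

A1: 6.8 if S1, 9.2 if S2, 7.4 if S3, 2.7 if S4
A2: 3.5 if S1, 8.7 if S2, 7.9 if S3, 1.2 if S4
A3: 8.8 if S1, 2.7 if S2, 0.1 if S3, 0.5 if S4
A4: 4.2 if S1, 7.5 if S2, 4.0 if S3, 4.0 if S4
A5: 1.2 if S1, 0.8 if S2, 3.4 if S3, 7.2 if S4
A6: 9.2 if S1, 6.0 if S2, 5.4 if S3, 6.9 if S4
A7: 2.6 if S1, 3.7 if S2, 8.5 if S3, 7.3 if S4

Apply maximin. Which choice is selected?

Row minima: A1=2.7, A2=1.2, A3=0.1, A4=4.0, A5=0.8, A6=5.4, A7=2.6
Best worst-case = 5.4 → A6.

A6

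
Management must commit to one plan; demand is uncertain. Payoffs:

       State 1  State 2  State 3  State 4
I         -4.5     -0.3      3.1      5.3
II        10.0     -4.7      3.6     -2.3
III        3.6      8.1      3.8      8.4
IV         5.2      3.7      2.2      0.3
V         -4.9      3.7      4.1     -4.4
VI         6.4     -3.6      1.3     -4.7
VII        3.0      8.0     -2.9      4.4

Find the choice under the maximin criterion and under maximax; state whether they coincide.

maximin → III; maximax → II (disagree)

Row minima: I=-4.5, II=-4.7, III=3.6, IV=0.3, V=-4.9, VI=-4.7, VII=-2.9
Best worst-case = 3.6 → III.
Row maxima: I=5.3, II=10.0, III=8.4, IV=5.2, V=4.1, VI=6.4, VII=8.0
Best best-case = 10.0 → II.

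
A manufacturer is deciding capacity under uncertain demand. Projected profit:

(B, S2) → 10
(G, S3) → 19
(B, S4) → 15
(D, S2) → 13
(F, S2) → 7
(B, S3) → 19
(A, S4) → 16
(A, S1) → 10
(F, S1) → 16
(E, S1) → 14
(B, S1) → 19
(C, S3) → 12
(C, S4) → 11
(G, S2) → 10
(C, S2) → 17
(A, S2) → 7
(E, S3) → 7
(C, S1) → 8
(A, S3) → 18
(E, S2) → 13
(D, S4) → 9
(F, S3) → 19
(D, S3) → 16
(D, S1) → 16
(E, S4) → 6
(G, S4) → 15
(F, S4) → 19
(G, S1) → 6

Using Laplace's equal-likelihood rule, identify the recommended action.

B

Row averages: A=12.75, B=15.75, C=12, D=13.5, E=10, F=15.25, G=12.5
Highest average = 15.75 → B.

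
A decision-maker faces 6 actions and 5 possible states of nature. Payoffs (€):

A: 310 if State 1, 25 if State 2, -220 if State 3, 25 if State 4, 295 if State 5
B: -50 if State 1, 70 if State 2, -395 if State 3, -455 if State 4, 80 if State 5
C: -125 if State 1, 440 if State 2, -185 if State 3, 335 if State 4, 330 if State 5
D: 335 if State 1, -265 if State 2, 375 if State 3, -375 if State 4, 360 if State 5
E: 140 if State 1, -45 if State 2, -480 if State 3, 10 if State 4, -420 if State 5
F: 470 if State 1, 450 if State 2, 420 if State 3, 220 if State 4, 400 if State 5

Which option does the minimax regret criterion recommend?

F

Column bests: State 1=470, State 2=450, State 3=420, State 4=335, State 5=400.
A regrets: 160, 425, 640, 310, 105 → max 640
B regrets: 520, 380, 815, 790, 320 → max 815
C regrets: 595, 10, 605, 0, 70 → max 605
D regrets: 135, 715, 45, 710, 40 → max 715
E regrets: 330, 495, 900, 325, 820 → max 900
F regrets: 0, 0, 0, 115, 0 → max 115
Smallest max regret = 115 → F.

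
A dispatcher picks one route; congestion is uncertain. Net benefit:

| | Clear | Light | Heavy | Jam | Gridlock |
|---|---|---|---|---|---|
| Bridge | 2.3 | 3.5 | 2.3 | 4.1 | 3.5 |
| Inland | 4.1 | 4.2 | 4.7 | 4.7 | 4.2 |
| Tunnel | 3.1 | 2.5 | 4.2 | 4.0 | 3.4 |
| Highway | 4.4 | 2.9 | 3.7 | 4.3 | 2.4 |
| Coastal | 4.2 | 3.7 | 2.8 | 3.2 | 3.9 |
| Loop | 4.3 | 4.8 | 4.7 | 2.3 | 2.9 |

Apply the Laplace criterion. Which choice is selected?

Row averages: Bridge=3.14, Inland=4.38, Tunnel=3.44, Highway=3.54, Coastal=3.56, Loop=3.8
Highest average = 4.38 → Inland.

Inland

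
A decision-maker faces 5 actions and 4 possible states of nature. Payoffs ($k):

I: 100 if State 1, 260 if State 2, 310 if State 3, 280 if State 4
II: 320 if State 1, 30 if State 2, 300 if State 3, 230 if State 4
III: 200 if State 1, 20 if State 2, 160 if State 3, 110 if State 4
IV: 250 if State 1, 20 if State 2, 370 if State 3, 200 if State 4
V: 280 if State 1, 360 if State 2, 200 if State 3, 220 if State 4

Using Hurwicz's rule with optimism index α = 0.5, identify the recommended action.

V

I: 0.5·310 + 0.5·100 = 205
II: 0.5·320 + 0.5·30 = 175
III: 0.5·200 + 0.5·20 = 110
IV: 0.5·370 + 0.5·20 = 195
V: 0.5·360 + 0.5·200 = 280
Highest Hurwicz score = 280 → V.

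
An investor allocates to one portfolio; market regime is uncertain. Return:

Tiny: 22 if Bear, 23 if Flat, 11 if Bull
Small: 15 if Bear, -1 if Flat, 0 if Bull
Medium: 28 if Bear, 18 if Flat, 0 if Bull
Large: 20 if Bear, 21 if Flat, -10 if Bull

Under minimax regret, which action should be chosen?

Tiny

Column bests: Bear=28, Flat=23, Bull=11.
Tiny regrets: 6, 0, 0 → max 6
Small regrets: 13, 24, 11 → max 24
Medium regrets: 0, 5, 11 → max 11
Large regrets: 8, 2, 21 → max 21
Smallest max regret = 6 → Tiny.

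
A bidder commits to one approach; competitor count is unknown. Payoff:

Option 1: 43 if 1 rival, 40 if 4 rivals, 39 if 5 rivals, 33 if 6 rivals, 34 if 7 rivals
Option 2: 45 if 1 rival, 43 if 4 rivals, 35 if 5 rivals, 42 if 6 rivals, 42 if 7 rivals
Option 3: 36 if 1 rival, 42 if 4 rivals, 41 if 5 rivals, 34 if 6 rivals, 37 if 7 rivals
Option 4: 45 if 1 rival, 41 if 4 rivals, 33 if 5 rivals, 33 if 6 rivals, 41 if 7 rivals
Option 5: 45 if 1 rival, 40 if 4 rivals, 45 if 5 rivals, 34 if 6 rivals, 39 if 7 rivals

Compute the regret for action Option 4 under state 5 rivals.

12

Best payoff under 5 rivals is 45.
Regret = 45 − 33 = 12.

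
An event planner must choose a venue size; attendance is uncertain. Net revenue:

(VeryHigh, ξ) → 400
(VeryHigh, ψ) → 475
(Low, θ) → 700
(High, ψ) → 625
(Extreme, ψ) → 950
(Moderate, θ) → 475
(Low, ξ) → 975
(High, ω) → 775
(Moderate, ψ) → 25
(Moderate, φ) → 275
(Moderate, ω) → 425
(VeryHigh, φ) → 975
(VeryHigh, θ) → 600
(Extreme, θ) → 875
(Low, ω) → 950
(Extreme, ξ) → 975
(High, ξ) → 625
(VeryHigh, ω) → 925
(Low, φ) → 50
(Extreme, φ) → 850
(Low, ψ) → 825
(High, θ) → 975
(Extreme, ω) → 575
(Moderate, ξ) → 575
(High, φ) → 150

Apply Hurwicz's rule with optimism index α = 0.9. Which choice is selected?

Low: 0.9·975 + 0.1·50 = 882.5
Moderate: 0.9·575 + 0.1·25 = 520
High: 0.9·975 + 0.1·150 = 892.5
VeryHigh: 0.9·975 + 0.1·400 = 917.5
Extreme: 0.9·975 + 0.1·575 = 935
Highest Hurwicz score = 935 → Extreme.

Extreme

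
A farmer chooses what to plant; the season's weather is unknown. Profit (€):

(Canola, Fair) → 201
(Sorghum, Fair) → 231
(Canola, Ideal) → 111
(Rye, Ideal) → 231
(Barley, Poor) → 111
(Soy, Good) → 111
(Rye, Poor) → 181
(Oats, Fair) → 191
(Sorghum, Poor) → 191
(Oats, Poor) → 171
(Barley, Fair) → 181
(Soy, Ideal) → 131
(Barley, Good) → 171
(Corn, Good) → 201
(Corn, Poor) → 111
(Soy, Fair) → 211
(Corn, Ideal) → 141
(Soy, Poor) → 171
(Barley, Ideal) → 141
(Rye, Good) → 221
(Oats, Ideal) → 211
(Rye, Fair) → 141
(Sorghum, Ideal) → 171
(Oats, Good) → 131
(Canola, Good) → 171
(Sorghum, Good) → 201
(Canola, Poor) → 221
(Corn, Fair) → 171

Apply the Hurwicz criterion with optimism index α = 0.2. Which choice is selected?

Sorghum

Canola: 0.2·221 + 0.8·111 = 133
Corn: 0.2·201 + 0.8·111 = 129
Barley: 0.2·181 + 0.8·111 = 125
Soy: 0.2·211 + 0.8·111 = 131
Oats: 0.2·211 + 0.8·131 = 147
Sorghum: 0.2·231 + 0.8·171 = 183
Rye: 0.2·231 + 0.8·141 = 159
Highest Hurwicz score = 183 → Sorghum.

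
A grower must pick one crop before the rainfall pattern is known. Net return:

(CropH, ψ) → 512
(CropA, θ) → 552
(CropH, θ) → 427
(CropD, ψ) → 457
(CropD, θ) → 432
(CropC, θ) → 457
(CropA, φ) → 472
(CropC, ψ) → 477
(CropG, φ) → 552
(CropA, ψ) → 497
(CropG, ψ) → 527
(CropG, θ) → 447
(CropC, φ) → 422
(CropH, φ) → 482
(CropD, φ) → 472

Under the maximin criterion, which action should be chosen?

CropA

Row minima: CropD=432, CropA=472, CropG=447, CropC=422, CropH=427
Best worst-case = 472 → CropA.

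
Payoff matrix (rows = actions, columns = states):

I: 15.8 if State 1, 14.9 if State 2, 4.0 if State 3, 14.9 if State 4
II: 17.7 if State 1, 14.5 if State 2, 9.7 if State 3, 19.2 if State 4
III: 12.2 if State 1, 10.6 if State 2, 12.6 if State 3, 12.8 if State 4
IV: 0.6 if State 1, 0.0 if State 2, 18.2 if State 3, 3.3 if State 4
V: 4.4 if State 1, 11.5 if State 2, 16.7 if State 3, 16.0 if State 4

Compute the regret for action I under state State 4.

4.3

Best payoff under State 4 is 19.2.
Regret = 19.2 − 14.9 = 4.3.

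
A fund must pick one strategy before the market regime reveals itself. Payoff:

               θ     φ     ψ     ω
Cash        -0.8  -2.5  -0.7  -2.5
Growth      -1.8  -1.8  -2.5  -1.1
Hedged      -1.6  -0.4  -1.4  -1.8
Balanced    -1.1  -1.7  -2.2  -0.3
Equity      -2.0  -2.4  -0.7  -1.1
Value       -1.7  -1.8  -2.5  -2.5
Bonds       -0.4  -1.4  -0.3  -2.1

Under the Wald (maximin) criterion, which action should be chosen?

Row minima: Cash=-2.5, Growth=-2.5, Hedged=-1.8, Balanced=-2.2, Equity=-2.4, Value=-2.5, Bonds=-2.1
Best worst-case = -1.8 → Hedged.

Hedged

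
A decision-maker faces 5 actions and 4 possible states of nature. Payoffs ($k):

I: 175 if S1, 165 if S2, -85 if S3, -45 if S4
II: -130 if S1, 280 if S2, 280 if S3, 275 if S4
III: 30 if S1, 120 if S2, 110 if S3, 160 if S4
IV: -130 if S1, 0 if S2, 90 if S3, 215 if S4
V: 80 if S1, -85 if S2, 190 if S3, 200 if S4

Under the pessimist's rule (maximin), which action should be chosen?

Row minima: I=-85, II=-130, III=30, IV=-130, V=-85
Best worst-case = 30 → III.

III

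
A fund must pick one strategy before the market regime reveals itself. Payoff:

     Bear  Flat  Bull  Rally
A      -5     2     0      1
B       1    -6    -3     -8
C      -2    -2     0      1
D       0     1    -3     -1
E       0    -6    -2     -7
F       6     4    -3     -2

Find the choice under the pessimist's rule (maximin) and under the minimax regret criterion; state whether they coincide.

maximin → C; minimax regret → F (disagree)

Row minima: A=-5, B=-8, C=-2, D=-3, E=-7, F=-3
Best worst-case = -2 → C.
Column bests: Bear=6, Flat=4, Bull=0, Rally=1.
A regrets: 11, 2, 0, 0 → max 11
B regrets: 5, 10, 3, 9 → max 10
C regrets: 8, 6, 0, 0 → max 8
D regrets: 6, 3, 3, 2 → max 6
E regrets: 6, 10, 2, 8 → max 10
F regrets: 0, 0, 3, 3 → max 3
Smallest max regret = 3 → F.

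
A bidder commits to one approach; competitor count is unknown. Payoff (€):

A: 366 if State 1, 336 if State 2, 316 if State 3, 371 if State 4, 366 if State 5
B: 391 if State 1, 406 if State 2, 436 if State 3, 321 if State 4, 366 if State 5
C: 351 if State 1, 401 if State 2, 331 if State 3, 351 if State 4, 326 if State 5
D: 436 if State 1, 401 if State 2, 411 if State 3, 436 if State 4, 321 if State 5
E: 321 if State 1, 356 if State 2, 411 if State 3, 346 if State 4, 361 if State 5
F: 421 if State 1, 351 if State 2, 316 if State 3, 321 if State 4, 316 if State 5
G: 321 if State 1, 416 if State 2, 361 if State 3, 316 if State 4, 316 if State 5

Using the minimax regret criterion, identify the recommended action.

D

Column bests: State 1=436, State 2=416, State 3=436, State 4=436, State 5=366.
A regrets: 70, 80, 120, 65, 0 → max 120
B regrets: 45, 10, 0, 115, 0 → max 115
C regrets: 85, 15, 105, 85, 40 → max 105
D regrets: 0, 15, 25, 0, 45 → max 45
E regrets: 115, 60, 25, 90, 5 → max 115
F regrets: 15, 65, 120, 115, 50 → max 120
G regrets: 115, 0, 75, 120, 50 → max 120
Smallest max regret = 45 → D.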